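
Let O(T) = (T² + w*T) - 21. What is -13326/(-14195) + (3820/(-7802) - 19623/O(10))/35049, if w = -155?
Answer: 2681227360401389/2854957524715905 ≈ 0.93915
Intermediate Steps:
O(T) = -21 + T² - 155*T (O(T) = (T² - 155*T) - 21 = -21 + T² - 155*T)
-13326/(-14195) + (3820/(-7802) - 19623/O(10))/35049 = -13326/(-14195) + (3820/(-7802) - 19623/(-21 + 10² - 155*10))/35049 = -13326*(-1/14195) + (3820*(-1/7802) - 19623/(-21 + 100 - 1550))*(1/35049) = 13326/14195 + (-1910/3901 - 19623/(-1471))*(1/35049) = 13326/14195 + (-1910/3901 - 19623*(-1/1471))*(1/35049) = 13326/14195 + (-1910/3901 + 19623/1471)*(1/35049) = 13326/14195 + (73739713/5738371)*(1/35049) = 13326/14195 + 73739713/201124165179 = 2681227360401389/2854957524715905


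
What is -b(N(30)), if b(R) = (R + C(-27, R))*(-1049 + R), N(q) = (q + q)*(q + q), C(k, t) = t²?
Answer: -33070143600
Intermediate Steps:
N(q) = 4*q² (N(q) = (2*q)*(2*q) = 4*q²)
b(R) = (-1049 + R)*(R + R²) (b(R) = (R + R²)*(-1049 + R) = (-1049 + R)*(R + R²))
-b(N(30)) = -4*30²*(-1049 + (4*30²)² - 4192*30²) = -4*900*(-1049 + (4*900)² - 4192*900) = -3600*(-1049 + 3600² - 1048*3600) = -3600*(-1049 + 12960000 - 3772800) = -3600*9186151 = -1*33070143600 = -33070143600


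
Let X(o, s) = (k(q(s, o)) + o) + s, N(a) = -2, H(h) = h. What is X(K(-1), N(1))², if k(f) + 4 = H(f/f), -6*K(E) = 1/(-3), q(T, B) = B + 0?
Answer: 7921/324 ≈ 24.448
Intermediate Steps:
q(T, B) = B
K(E) = 1/18 (K(E) = -⅙/(-3) = -⅙*(-⅓) = 1/18)
k(f) = -3 (k(f) = -4 + f/f = -4 + 1 = -3)
X(o, s) = -3 + o + s (X(o, s) = (-3 + o) + s = -3 + o + s)
X(K(-1), N(1))² = (-3 + 1/18 - 2)² = (-89/18)² = 7921/324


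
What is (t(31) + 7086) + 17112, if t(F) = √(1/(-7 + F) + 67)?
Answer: 24198 + √9654/12 ≈ 24206.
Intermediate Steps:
t(F) = √(67 + 1/(-7 + F))
(t(31) + 7086) + 17112 = (√((-468 + 67*31)/(-7 + 31)) + 7086) + 17112 = (√((-468 + 2077)/24) + 7086) + 17112 = (√((1/24)*1609) + 7086) + 17112 = (√(1609/24) + 7086) + 17112 = (√9654/12 + 7086) + 17112 = (7086 + √9654/12) + 17112 = 24198 + √9654/12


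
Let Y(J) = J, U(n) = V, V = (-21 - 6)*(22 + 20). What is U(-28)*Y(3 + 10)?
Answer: -14742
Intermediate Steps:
V = -1134 (V = -27*42 = -1134)
U(n) = -1134
U(-28)*Y(3 + 10) = -1134*(3 + 10) = -1134*13 = -14742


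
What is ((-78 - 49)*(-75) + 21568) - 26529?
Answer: 4564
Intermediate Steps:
((-78 - 49)*(-75) + 21568) - 26529 = (-127*(-75) + 21568) - 26529 = (9525 + 21568) - 26529 = 31093 - 26529 = 4564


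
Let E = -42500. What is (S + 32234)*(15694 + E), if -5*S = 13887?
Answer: -3948068098/5 ≈ -7.8961e+8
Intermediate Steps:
S = -13887/5 (S = -⅕*13887 = -13887/5 ≈ -2777.4)
(S + 32234)*(15694 + E) = (-13887/5 + 32234)*(15694 - 42500) = (147283/5)*(-26806) = -3948068098/5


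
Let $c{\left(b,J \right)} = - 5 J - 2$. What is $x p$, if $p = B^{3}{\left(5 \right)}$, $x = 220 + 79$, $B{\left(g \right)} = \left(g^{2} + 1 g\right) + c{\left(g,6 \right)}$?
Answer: $-2392$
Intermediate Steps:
$c{\left(b,J \right)} = -2 - 5 J$
$B{\left(g \right)} = -32 + g + g^{2}$ ($B{\left(g \right)} = \left(g^{2} + 1 g\right) - 32 = \left(g^{2} + g\right) - 32 = \left(g + g^{2}\right) - 32 = -32 + g + g^{2}$)
$x = 299$
$p = -8$ ($p = \left(-32 + 5 + 5^{2}\right)^{3} = \left(-32 + 5 + 25\right)^{3} = \left(-2\right)^{3} = -8$)
$x p = 299 \left(-8\right) = -2392$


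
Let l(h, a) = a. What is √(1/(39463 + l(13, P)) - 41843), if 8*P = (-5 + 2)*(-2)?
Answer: I*√1042652284857655/157855 ≈ 204.56*I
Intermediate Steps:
P = ¾ (P = ((-5 + 2)*(-2))/8 = (-3*(-2))/8 = (⅛)*6 = ¾ ≈ 0.75000)
√(1/(39463 + l(13, P)) - 41843) = √(1/(39463 + ¾) - 41843) = √(1/(157855/4) - 41843) = √(4/157855 - 41843) = √(-6605126761/157855) = I*√1042652284857655/157855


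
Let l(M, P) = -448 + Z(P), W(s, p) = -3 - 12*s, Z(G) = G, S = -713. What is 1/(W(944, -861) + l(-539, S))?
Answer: -1/12492 ≈ -8.0051e-5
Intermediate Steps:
l(M, P) = -448 + P
1/(W(944, -861) + l(-539, S)) = 1/((-3 - 12*944) + (-448 - 713)) = 1/((-3 - 11328) - 1161) = 1/(-11331 - 1161) = 1/(-12492) = -1/12492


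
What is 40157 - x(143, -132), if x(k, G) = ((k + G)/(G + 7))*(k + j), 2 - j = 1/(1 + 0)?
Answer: 5021209/125 ≈ 40170.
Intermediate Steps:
j = 1 (j = 2 - 1/(1 + 0) = 2 - 1/1 = 2 - 1*1 = 2 - 1 = 1)
x(k, G) = (1 + k)*(G + k)/(7 + G) (x(k, G) = ((k + G)/(G + 7))*(k + 1) = ((G + k)/(7 + G))*(1 + k) = (1 + k)*(G + k)/(7 + G))
40157 - x(143, -132) = 40157 - (-132 + 143 + 143**2 - 132*143)/(7 - 132) = 40157 - (-132 + 143 + 20449 - 18876)/(-125) = 40157 - (-1)*1584/125 = 40157 - 1*(-1584/125) = 40157 + 1584/125 = 5021209/125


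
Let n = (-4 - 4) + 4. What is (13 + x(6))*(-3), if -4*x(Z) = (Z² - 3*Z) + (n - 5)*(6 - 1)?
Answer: -237/4 ≈ -59.250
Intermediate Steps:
n = -4 (n = -8 + 4 = -4)
x(Z) = 45/4 - Z²/4 + 3*Z/4 (x(Z) = -((Z² - 3*Z) + (-4 - 5)*(6 - 1))/4 = -((Z² - 3*Z) - 9*5)/4 = -((Z² - 3*Z) - 45)/4 = -(-45 + Z² - 3*Z)/4 = 45/4 - Z²/4 + 3*Z/4)
(13 + x(6))*(-3) = (13 + (45/4 - ¼*6² + (¾)*6))*(-3) = (13 + (45/4 - ¼*36 + 9/2))*(-3) = (13 + (45/4 - 9 + 9/2))*(-3) = (13 + 27/4)*(-3) = (79/4)*(-3) = -237/4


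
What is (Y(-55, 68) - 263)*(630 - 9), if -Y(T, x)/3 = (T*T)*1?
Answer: -5798898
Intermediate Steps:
Y(T, x) = -3*T**2 (Y(T, x) = -3*T*T = -3*T**2)
(Y(-55, 68) - 263)*(630 - 9) = (-3*(-55)**2 - 263)*(630 - 9) = (-3*3025 - 263)*621 = (-9075 - 263)*621 = -9338*621 = -5798898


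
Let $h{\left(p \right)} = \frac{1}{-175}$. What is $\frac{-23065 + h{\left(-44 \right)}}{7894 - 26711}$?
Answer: $\frac{4036376}{3292975} \approx 1.2258$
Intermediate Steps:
$h{\left(p \right)} = - \frac{1}{175}$
$\frac{-23065 + h{\left(-44 \right)}}{7894 - 26711} = \frac{-23065 - \frac{1}{175}}{7894 - 26711} = - \frac{4036376}{175 \left(-18817\right)} = \left(- \frac{4036376}{175}\right) \left(- \frac{1}{18817}\right) = \frac{4036376}{3292975}$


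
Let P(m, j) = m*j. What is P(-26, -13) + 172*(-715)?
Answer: -122642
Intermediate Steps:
P(m, j) = j*m
P(-26, -13) + 172*(-715) = -13*(-26) + 172*(-715) = 338 - 122980 = -122642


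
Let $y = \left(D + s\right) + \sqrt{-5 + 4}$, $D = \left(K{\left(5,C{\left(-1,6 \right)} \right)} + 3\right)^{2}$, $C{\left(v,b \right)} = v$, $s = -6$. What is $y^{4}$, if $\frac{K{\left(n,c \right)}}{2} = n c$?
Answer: $\left(43 + i\right)^{4} \approx 3.4077 \cdot 10^{6} + 3.1786 \cdot 10^{5} i$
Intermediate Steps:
$K{\left(n,c \right)} = 2 c n$ ($K{\left(n,c \right)} = 2 n c = 2 c n$)
$D = 49$ ($D = \left(2 \left(-1\right) 5 + 3\right)^{2} = \left(-10 + 3\right)^{2} = \left(-7\right)^{2} = 49$)
$y = 43 + i$ ($y = \left(49 - 6\right) + \sqrt{-5 + 4} = 43 + \sqrt{-1} = 43 + i \approx 43.0 + 1.0 i$)
$y^{4} = \left(43 + i\right)^{4}$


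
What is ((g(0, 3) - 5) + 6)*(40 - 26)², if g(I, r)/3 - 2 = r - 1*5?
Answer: 196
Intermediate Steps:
g(I, r) = -9 + 3*r (g(I, r) = 6 + 3*(r - 1*5) = 6 + 3*(r - 5) = 6 + 3*(-5 + r) = 6 + (-15 + 3*r) = -9 + 3*r)
((g(0, 3) - 5) + 6)*(40 - 26)² = (((-9 + 3*3) - 5) + 6)*(40 - 26)² = (((-9 + 9) - 5) + 6)*14² = ((0 - 5) + 6)*196 = (-5 + 6)*196 = 1*196 = 196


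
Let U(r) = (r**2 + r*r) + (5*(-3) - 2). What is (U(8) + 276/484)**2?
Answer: 182250000/14641 ≈ 12448.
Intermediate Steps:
U(r) = -17 + 2*r**2 (U(r) = (r**2 + r**2) + (-15 - 2) = 2*r**2 - 17 = -17 + 2*r**2)
(U(8) + 276/484)**2 = ((-17 + 2*8**2) + 276/484)**2 = ((-17 + 2*64) + 276*(1/484))**2 = ((-17 + 128) + 69/121)**2 = (111 + 69/121)**2 = (13500/121)**2 = 182250000/14641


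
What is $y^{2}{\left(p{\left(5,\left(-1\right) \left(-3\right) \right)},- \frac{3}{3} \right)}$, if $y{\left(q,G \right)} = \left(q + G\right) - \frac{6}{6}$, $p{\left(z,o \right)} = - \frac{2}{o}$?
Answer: $\frac{64}{9} \approx 7.1111$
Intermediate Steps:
$y{\left(q,G \right)} = -1 + G + q$ ($y{\left(q,G \right)} = \left(G + q\right) - 1 = -1 + G + q$)
$y^{2}{\left(p{\left(5,\left(-1\right) \left(-3\right) \right)},- \frac{3}{3} \right)} = \left(-1 - \frac{3}{3} - \frac{2}{\left(-1\right) \left(-3\right)}\right)^{2} = \left(-1 - 1 - \frac{2}{3}\right)^{2} = \left(- \frac{8}{3}\right)^{2} = \frac{64}{9}$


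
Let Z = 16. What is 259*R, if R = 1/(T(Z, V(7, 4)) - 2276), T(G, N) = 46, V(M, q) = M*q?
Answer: -259/2230 ≈ -0.11614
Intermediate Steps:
R = -1/2230 (R = 1/(46 - 2276) = 1/(-2230) = -1/2230 ≈ -0.00044843)
259*R = 259*(-1/2230) = -259/2230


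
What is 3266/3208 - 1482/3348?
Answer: 257513/447516 ≈ 0.57543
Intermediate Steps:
3266/3208 - 1482/3348 = 3266*(1/3208) - 1482*1/3348 = 1633/1604 - 247/558 = 257513/447516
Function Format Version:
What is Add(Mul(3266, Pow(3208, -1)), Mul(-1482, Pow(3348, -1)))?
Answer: Rational(257513, 447516) ≈ 0.57543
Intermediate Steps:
Add(Mul(3266, Pow(3208, -1)), Mul(-1482, Pow(3348, -1))) = Add(Mul(3266, Rational(1, 3208)), Mul(-1482, Rational(1, 3348))) = Add(Rational(1633, 1604), Rational(-247, 558)) = Rational(257513, 447516)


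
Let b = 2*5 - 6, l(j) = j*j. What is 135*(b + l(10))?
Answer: 14040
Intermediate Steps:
l(j) = j**2
b = 4 (b = 10 - 6 = 4)
135*(b + l(10)) = 135*(4 + 10**2) = 135*(4 + 100) = 135*104 = 14040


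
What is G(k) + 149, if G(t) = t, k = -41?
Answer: 108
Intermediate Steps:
G(k) + 149 = -41 + 149 = 108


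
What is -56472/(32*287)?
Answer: -7059/1148 ≈ -6.1490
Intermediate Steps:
-56472/(32*287) = -56472/9184 = -56472*1/9184 = -7059/1148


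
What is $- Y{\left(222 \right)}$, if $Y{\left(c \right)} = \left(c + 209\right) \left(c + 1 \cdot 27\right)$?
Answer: $-107319$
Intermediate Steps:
$Y{\left(c \right)} = \left(27 + c\right) \left(209 + c\right)$ ($Y{\left(c \right)} = \left(209 + c\right) \left(c + 27\right) = \left(209 + c\right) \left(27 + c\right) = \left(27 + c\right) \left(209 + c\right)$)
$- Y{\left(222 \right)} = - (5643 + 222^{2} + 236 \cdot 222) = - (5643 + 49284 + 52392) = \left(-1\right) 107319 = -107319$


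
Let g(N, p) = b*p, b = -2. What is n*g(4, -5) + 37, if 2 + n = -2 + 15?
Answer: 147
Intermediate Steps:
g(N, p) = -2*p
n = 11 (n = -2 + (-2 + 15) = -2 + 13 = 11)
n*g(4, -5) + 37 = 11*(-2*(-5)) + 37 = 11*10 + 37 = 110 + 37 = 147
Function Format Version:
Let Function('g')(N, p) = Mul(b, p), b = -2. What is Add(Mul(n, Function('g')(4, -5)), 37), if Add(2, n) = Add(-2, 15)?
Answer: 147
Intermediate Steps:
Function('g')(N, p) = Mul(-2, p)
n = 11 (n = Add(-2, Add(-2, 15)) = Add(-2, 13) = 11)
Add(Mul(n, Function('g')(4, -5)), 37) = Add(Mul(11, Mul(-2, -5)), 37) = Add(Mul(11, 10), 37) = Add(110, 37) = 147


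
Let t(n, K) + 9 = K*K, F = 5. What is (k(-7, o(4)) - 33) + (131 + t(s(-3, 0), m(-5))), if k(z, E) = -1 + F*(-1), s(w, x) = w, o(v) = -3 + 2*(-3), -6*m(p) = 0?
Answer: 83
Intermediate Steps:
m(p) = 0 (m(p) = -⅙*0 = 0)
o(v) = -9 (o(v) = -3 - 6 = -9)
t(n, K) = -9 + K² (t(n, K) = -9 + K*K = -9 + K²)
k(z, E) = -6 (k(z, E) = -1 + 5*(-1) = -1 - 5 = -6)
(k(-7, o(4)) - 33) + (131 + t(s(-3, 0), m(-5))) = (-6 - 33) + (131 + (-9 + 0²)) = -39 + (131 + (-9 + 0)) = -39 + (131 - 9) = -39 + 122 = 83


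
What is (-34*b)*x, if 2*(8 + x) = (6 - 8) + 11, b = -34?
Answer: -4046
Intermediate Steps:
x = -7/2 (x = -8 + ((6 - 8) + 11)/2 = -8 + (-2 + 11)/2 = -8 + (1/2)*9 = -8 + 9/2 = -7/2 ≈ -3.5000)
(-34*b)*x = -34*(-34)*(-7/2) = 1156*(-7/2) = -4046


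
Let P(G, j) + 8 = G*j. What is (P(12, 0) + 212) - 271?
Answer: -67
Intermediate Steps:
P(G, j) = -8 + G*j
(P(12, 0) + 212) - 271 = ((-8 + 12*0) + 212) - 271 = ((-8 + 0) + 212) - 271 = (-8 + 212) - 271 = 204 - 271 = -67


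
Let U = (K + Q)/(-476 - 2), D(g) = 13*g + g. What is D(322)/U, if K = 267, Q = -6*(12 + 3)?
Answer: -2154824/177 ≈ -12174.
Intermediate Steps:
D(g) = 14*g
Q = -90 (Q = -6*15 = -90)
U = -177/478 (U = (267 - 90)/(-476 - 2) = 177/(-478) = -1/478*177 = -177/478 ≈ -0.37029)
D(322)/U = (14*322)/(-177/478) = 4508*(-478/177) = -2154824/177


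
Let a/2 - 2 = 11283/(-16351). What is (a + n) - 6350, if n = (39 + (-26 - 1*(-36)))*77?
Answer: -42093689/16351 ≈ -2574.4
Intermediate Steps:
n = 3773 (n = (39 + (-26 + 36))*77 = (39 + 10)*77 = 49*77 = 3773)
a = 42838/16351 (a = 4 + 2*(11283/(-16351)) = 4 + 2*(11283*(-1/16351)) = 4 + 2*(-11283/16351) = 4 - 22566/16351 = 42838/16351 ≈ 2.6199)
(a + n) - 6350 = (42838/16351 + 3773) - 6350 = 61735161/16351 - 6350 = -42093689/16351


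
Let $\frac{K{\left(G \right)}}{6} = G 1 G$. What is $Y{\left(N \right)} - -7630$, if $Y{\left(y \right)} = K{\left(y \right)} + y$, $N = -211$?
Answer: $274545$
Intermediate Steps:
$K{\left(G \right)} = 6 G^{2}$ ($K{\left(G \right)} = 6 G 1 G = 6 G G = 6 G^{2}$)
$Y{\left(y \right)} = y + 6 y^{2}$ ($Y{\left(y \right)} = 6 y^{2} + y = y + 6 y^{2}$)
$Y{\left(N \right)} - -7630 = - 211 \left(1 + 6 \left(-211\right)\right) - -7630 = - 211 \left(1 - 1266\right) + 7630 = \left(-211\right) \left(-1265\right) + 7630 = 266915 + 7630 = 274545$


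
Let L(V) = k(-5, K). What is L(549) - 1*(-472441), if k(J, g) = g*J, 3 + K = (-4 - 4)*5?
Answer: 472656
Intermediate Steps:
K = -43 (K = -3 + (-4 - 4)*5 = -3 - 8*5 = -3 - 40 = -43)
k(J, g) = J*g
L(V) = 215 (L(V) = -5*(-43) = 215)
L(549) - 1*(-472441) = 215 - 1*(-472441) = 215 + 472441 = 472656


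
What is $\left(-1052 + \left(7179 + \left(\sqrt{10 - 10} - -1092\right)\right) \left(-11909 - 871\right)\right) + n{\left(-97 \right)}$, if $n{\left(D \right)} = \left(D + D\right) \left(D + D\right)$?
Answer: $-105666796$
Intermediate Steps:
$n{\left(D \right)} = 4 D^{2}$ ($n{\left(D \right)} = 2 D 2 D = 4 D^{2}$)
$\left(-1052 + \left(7179 + \left(\sqrt{10 - 10} - -1092\right)\right) \left(-11909 - 871\right)\right) + n{\left(-97 \right)} = \left(-1052 + \left(7179 + \left(\sqrt{10 - 10} - -1092\right)\right) \left(-11909 - 871\right)\right) + 4 \left(-97\right)^{2} = \left(-1052 + \left(7179 + \left(\sqrt{0} + 1092\right)\right) \left(-12780\right)\right) + 4 \cdot 9409 = \left(-1052 + \left(7179 + \left(0 + 1092\right)\right) \left(-12780\right)\right) + 37636 = \left(-1052 + \left(7179 + 1092\right) \left(-12780\right)\right) + 37636 = \left(-1052 + 8271 \left(-12780\right)\right) + 37636 = \left(-1052 - 105703380\right) + 37636 = -105704432 + 37636 = -105666796$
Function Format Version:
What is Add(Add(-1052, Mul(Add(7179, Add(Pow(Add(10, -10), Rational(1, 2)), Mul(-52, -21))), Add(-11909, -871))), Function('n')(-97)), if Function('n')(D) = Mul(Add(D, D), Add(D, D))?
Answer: -105666796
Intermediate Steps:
Function('n')(D) = Mul(4, Pow(D, 2)) (Function('n')(D) = Mul(Mul(2, D), Mul(2, D)) = Mul(4, Pow(D, 2)))
Add(Add(-1052, Mul(Add(7179, Add(Pow(Add(10, -10), Rational(1, 2)), Mul(-52, -21))), Add(-11909, -871))), Function('n')(-97)) = Add(Add(-1052, Mul(Add(7179, Add(Pow(Add(10, -10), Rational(1, 2)), Mul(-52, -21))), Add(-11909, -871))), Mul(4, Pow(-97, 2))) = Add(Add(-1052, Mul(Add(7179, Add(Pow(0, Rational(1, 2)), 1092)), -12780)), Mul(4, 9409)) = Add(Add(-1052, Mul(Add(7179, Add(0, 1092)), -12780)), 37636) = Add(Add(-1052, Mul(Add(7179, 1092), -12780)), 37636) = Add(Add(-1052, Mul(8271, -12780)), 37636) = Add(Add(-1052, -105703380), 37636) = Add(-105704432, 37636) = -105666796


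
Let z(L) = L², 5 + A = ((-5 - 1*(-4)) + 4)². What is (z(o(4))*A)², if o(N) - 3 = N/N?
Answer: 4096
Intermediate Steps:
o(N) = 4 (o(N) = 3 + N/N = 3 + 1 = 4)
A = 4 (A = -5 + ((-5 - 1*(-4)) + 4)² = -5 + ((-5 + 4) + 4)² = -5 + (-1 + 4)² = -5 + 3² = -5 + 9 = 4)
(z(o(4))*A)² = (4²*4)² = (16*4)² = 64² = 4096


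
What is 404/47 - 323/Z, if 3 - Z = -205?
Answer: 68851/9776 ≈ 7.0429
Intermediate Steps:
Z = 208 (Z = 3 - 1*(-205) = 3 + 205 = 208)
404/47 - 323/Z = 404/47 - 323/208 = 68851/9776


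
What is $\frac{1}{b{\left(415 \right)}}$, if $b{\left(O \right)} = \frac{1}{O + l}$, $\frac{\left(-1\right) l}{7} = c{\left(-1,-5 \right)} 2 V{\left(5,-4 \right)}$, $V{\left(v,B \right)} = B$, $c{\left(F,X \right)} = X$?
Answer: $135$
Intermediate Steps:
$l = -280$ ($l = - 7 \left(-5\right) 2 \left(-4\right) = - 7 \left(\left(-10\right) \left(-4\right)\right) = \left(-7\right) 40 = -280$)
$b{\left(O \right)} = \frac{1}{-280 + O}$ ($b{\left(O \right)} = \frac{1}{O - 280} = \frac{1}{-280 + O}$)
$\frac{1}{b{\left(415 \right)}} = \frac{1}{\frac{1}{-280 + 415}} = \frac{1}{\frac{1}{135}} = 135$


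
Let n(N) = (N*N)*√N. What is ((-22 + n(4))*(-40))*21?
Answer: -8400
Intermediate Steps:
n(N) = N^(5/2) (n(N) = N²*√N = N^(5/2))
((-22 + n(4))*(-40))*21 = ((-22 + 4^(5/2))*(-40))*21 = ((-22 + 32)*(-40))*21 = (10*(-40))*21 = -400*21 = -8400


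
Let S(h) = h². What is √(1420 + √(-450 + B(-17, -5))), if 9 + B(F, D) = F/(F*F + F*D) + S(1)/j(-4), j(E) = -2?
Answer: √(171820 + 11*I*√55605)/11 ≈ 37.684 + 0.28443*I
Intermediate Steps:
B(F, D) = -19/2 + F/(F² + D*F) (B(F, D) = -9 + (F/(F*F + F*D) + 1²/(-2)) = -9 + (F/(F² + D*F) + 1*(-½)) = -9 + (F/(F² + D*F) - ½) = -9 + (-½ + F/(F² + D*F)) = -19/2 + F/(F² + D*F))
√(1420 + √(-450 + B(-17, -5))) = √(1420 + √(-450 + (2 - 19*(-5) - 19*(-17))/(2*(-5 - 17)))) = √(1420 + √(-450 + (½)*(2 + 95 + 323)/(-22))) = √(1420 + √(-450 + (½)*(-1/22)*420)) = √(1420 + √(-450 - 105/11)) = √(1420 + √(-5055/11)) = √(1420 + I*√55605/11)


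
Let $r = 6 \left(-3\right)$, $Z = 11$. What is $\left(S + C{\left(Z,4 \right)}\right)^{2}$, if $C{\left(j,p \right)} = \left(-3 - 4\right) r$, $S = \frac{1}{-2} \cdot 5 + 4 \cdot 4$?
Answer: $\frac{77841}{4} \approx 19460.0$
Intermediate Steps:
$S = \frac{27}{2}$ ($S = \left(- \frac{1}{2}\right) 5 + 16 = - \frac{5}{2} + 16 = \frac{27}{2} \approx 13.5$)
$r = -18$
$C{\left(j,p \right)} = 126$ ($C{\left(j,p \right)} = \left(-3 - 4\right) \left(-18\right) = \left(-7\right) \left(-18\right) = 126$)
$\left(S + C{\left(Z,4 \right)}\right)^{2} = \left(\frac{27}{2} + 126\right)^{2} = \left(\frac{279}{2}\right)^{2} = \frac{77841}{4}$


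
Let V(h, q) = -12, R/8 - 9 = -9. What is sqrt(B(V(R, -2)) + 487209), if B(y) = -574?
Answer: sqrt(486635) ≈ 697.59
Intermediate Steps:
R = 0 (R = 72 + 8*(-9) = 72 - 72 = 0)
sqrt(B(V(R, -2)) + 487209) = sqrt(-574 + 487209) = sqrt(486635)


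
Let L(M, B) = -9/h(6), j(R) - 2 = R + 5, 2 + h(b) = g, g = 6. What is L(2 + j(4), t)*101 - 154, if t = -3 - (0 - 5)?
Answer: -1525/4 ≈ -381.25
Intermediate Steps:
h(b) = 4 (h(b) = -2 + 6 = 4)
j(R) = 7 + R (j(R) = 2 + (R + 5) = 2 + (5 + R) = 7 + R)
t = 2 (t = -3 - (-5) = -3 - 1*(-5) = -3 + 5 = 2)
L(M, B) = -9/4
L(2 + j(4), t)*101 - 154 = -9/4*101 - 154 = -909/4 - 154 = -1525/4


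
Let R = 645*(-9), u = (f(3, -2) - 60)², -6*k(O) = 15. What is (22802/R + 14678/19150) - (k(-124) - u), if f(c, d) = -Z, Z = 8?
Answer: 102791377973/22233150 ≈ 4623.3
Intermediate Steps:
f(c, d) = -8 (f(c, d) = -1*8 = -8)
k(O) = -5/2 (k(O) = -⅙*15 = -5/2)
u = 4624 (u = (-8 - 60)² = (-68)² = 4624)
R = -5805
(22802/R + 14678/19150) - (k(-124) - u) = (22802/(-5805) + 14678/19150) - (-5/2 - 1*4624) = (22802*(-1/5805) + 14678*(1/19150)) - (-5/2 - 4624) = (-22802/5805 + 7339/9575) - 1*(-9253/2) = -35145251/11116575 + 9253/2 = 102791377973/22233150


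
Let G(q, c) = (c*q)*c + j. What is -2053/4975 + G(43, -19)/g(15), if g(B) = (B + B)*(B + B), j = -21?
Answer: 301099/17910 ≈ 16.812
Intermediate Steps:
G(q, c) = -21 + q*c² (G(q, c) = (c*q)*c - 21 = q*c² - 21 = -21 + q*c²)
g(B) = 4*B² (g(B) = (2*B)*(2*B) = 4*B²)
-2053/4975 + G(43, -19)/g(15) = -2053/4975 + (-21 + 43*(-19)²)/((4*15²)) = -2053*1/4975 + (-21 + 43*361)/((4*225)) = -2053/4975 + (-21 + 15523)/900 = -2053/4975 + 15502*(1/900) = -2053/4975 + 7751/450 = 301099/17910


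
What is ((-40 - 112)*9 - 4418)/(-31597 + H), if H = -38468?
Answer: 5786/70065 ≈ 0.082580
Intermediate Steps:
((-40 - 112)*9 - 4418)/(-31597 + H) = ((-40 - 112)*9 - 4418)/(-31597 - 38468) = (-152*9 - 4418)/(-70065) = (-1368 - 4418)*(-1/70065) = -5786*(-1/70065) = 5786/70065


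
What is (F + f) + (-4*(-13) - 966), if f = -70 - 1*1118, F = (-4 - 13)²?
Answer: -1813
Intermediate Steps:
F = 289 (F = (-17)² = 289)
f = -1188 (f = -70 - 1118 = -1188)
(F + f) + (-4*(-13) - 966) = (289 - 1188) + (-4*(-13) - 966) = -899 + (52 - 966) = -899 - 914 = -1813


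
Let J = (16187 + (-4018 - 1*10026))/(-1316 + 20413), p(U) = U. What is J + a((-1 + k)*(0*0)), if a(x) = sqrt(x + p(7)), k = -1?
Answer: 2143/19097 + sqrt(7) ≈ 2.7580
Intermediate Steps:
a(x) = sqrt(7 + x) (a(x) = sqrt(x + 7) = sqrt(7 + x))
J = 2143/19097 (J = (16187 + (-4018 - 10026))/19097 = (16187 - 14044)*(1/19097) = 2143*(1/19097) = 2143/19097 ≈ 0.11222)
J + a((-1 + k)*(0*0)) = 2143/19097 + sqrt(7 + (-1 - 1)*(0*0)) = 2143/19097 + sqrt(7 - 2*0) = 2143/19097 + sqrt(7 + 0) = 2143/19097 + sqrt(7)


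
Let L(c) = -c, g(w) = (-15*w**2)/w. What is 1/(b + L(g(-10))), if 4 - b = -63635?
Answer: 1/63489 ≈ 1.5751e-5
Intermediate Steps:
g(w) = -15*w
b = 63639 (b = 4 - 1*(-63635) = 4 + 63635 = 63639)
1/(b + L(g(-10))) = 1/(63639 - (-15)*(-10)) = 1/(63639 - 1*150) = 1/(63639 - 150) = 1/63489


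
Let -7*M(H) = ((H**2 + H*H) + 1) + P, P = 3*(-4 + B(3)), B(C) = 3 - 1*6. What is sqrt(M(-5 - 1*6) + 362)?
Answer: 34*sqrt(14)/7 ≈ 18.174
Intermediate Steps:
B(C) = -3 (B(C) = 3 - 6 = -3)
P = -21 (P = 3*(-4 - 3) = 3*(-7) = -21)
M(H) = 20/7 - 2*H**2/7 (M(H) = -(((H**2 + H*H) + 1) - 21)/7 = -(((H**2 + H**2) + 1) - 21)/7 = -((2*H**2 + 1) - 21)/7 = -((1 + 2*H**2) - 21)/7 = -(-20 + 2*H**2)/7 = 20/7 - 2*H**2/7)
sqrt(M(-5 - 1*6) + 362) = sqrt((20/7 - 2*(-5 - 1*6)**2/7) + 362) = sqrt((20/7 - 2*(-5 - 6)**2/7) + 362) = sqrt((20/7 - 2/7*(-11)**2) + 362) = sqrt((20/7 - 2/7*121) + 362) = sqrt((20/7 - 242/7) + 362) = sqrt(-222/7 + 362) = sqrt(2312/7) = 34*sqrt(14)/7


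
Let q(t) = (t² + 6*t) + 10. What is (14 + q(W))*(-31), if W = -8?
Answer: -1240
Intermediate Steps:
q(t) = 10 + t² + 6*t
(14 + q(W))*(-31) = (14 + (10 + (-8)² + 6*(-8)))*(-31) = (14 + (10 + 64 - 48))*(-31) = (14 + 26)*(-31) = 40*(-31) = -1240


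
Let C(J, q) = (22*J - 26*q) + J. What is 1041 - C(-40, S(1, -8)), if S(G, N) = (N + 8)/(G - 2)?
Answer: 1961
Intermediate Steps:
S(G, N) = (8 + N)/(-2 + G)
C(J, q) = -26*q + 23*J (C(J, q) = (-26*q + 22*J) + J = -26*q + 23*J)
1041 - C(-40, S(1, -8)) = 1041 - (-26*(8 - 8)/(-2 + 1) + 23*(-40)) = 1041 - (-26*0/(-1) - 920) = 1041 - (-(-26)*0 - 920) = 1041 - (-26*0 - 920) = 1041 - (0 - 920) = 1041 - 1*(-920) = 1041 + 920 = 1961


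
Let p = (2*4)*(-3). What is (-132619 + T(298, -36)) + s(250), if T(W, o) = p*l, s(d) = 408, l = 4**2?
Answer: -132595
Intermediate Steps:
l = 16
p = -24 (p = 8*(-3) = -24)
T(W, o) = -384 (T(W, o) = -24*16 = -384)
(-132619 + T(298, -36)) + s(250) = (-132619 - 384) + 408 = -133003 + 408 = -132595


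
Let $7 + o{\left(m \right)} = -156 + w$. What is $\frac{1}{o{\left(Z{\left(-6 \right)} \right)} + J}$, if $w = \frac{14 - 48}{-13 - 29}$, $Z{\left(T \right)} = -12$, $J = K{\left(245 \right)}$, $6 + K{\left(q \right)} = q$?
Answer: $\frac{21}{1613} \approx 0.013019$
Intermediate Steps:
$K{\left(q \right)} = -6 + q$
$J = 239$ ($J = -6 + 245 = 239$)
$w = \frac{17}{21}$ ($w = - \frac{34}{-42} = \left(-34\right) \left(- \frac{1}{42}\right) = \frac{17}{21} \approx 0.80952$)
$o{\left(m \right)} = - \frac{3406}{21}$ ($o{\left(m \right)} = -7 + \left(-156 + \frac{17}{21}\right) = -7 - \frac{3259}{21} = - \frac{3406}{21}$)
$\frac{1}{o{\left(Z{\left(-6 \right)} \right)} + J} = \frac{1}{- \frac{3406}{21} + 239} = \frac{1}{\frac{1613}{21}} = \frac{21}{1613}$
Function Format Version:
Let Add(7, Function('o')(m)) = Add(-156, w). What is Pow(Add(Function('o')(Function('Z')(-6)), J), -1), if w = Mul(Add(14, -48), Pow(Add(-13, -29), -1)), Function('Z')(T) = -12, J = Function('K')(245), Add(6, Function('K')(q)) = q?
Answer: Rational(21, 1613) ≈ 0.013019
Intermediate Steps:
Function('K')(q) = Add(-6, q)
J = 239 (J = Add(-6, 245) = 239)
w = Rational(17, 21) (w = Mul(-34, Pow(-42, -1)) = Mul(-34, Rational(-1, 42)) = Rational(17, 21) ≈ 0.80952)
Function('o')(m) = Rational(-3406, 21) (Function('o')(m) = Add(-7, Add(-156, Rational(17, 21))) = Add(-7, Rational(-3259, 21)) = Rational(-3406, 21))
Pow(Add(Function('o')(Function('Z')(-6)), J), -1) = Pow(Add(Rational(-3406, 21), 239), -1) = Pow(Rational(1613, 21), -1) = Rational(21, 1613)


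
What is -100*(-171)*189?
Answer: 3231900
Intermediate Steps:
-100*(-171)*189 = 17100*189 = 3231900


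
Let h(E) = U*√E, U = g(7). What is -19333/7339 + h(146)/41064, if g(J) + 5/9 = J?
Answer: -19333/7339 + √146/6372 ≈ -2.6324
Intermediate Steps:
g(J) = -5/9 + J
U = 58/9 (U = -5/9 + 7 = 58/9 ≈ 6.4444)
h(E) = 58*√E/9
-19333/7339 + h(146)/41064 = -19333/7339 + (58*√146/9)/41064 = -19333*1/7339 + (58*√146/9)*(1/41064) = -19333/7339 + √146/6372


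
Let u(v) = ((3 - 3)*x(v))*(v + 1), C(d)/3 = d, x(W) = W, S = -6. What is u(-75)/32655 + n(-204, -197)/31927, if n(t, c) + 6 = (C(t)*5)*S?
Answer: 2622/4561 ≈ 0.57487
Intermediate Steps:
C(d) = 3*d
n(t, c) = -6 - 90*t (n(t, c) = -6 + ((3*t)*5)*(-6) = -6 + (15*t)*(-6) = -6 - 90*t)
u(v) = 0 (u(v) = ((3 - 3)*v)*(v + 1) = (0*v)*(1 + v) = 0*(1 + v) = 0)
u(-75)/32655 + n(-204, -197)/31927 = 0/32655 + (-6 - 90*(-204))/31927 = 0*(1/32655) + (-6 + 18360)*(1/31927) = 0 + 18354*(1/31927) = 0 + 2622/4561 = 2622/4561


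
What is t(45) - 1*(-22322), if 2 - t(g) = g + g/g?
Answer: 22278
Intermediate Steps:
t(g) = 1 - g (t(g) = 2 - (g + g/g) = 2 - (g + 1) = 2 - (1 + g) = 2 + (-1 - g) = 1 - g)
t(45) - 1*(-22322) = (1 - 1*45) - 1*(-22322) = (1 - 45) + 22322 = -44 + 22322 = 22278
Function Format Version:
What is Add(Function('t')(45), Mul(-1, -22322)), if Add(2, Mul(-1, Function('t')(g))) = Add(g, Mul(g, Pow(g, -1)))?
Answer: 22278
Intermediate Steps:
Function('t')(g) = Add(1, Mul(-1, g)) (Function('t')(g) = Add(2, Mul(-1, Add(g, Mul(g, Pow(g, -1))))) = Add(2, Mul(-1, Add(g, 1))) = Add(2, Mul(-1, Add(1, g))) = Add(2, Add(-1, Mul(-1, g))) = Add(1, Mul(-1, g)))
Add(Function('t')(45), Mul(-1, -22322)) = Add(Add(1, Mul(-1, 45)), Mul(-1, -22322)) = Add(Add(1, -45), 22322) = Add(-44, 22322) = 22278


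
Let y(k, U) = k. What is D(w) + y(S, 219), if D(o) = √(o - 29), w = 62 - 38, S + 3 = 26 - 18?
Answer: 5 + I*√5 ≈ 5.0 + 2.2361*I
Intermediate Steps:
S = 5 (S = -3 + (26 - 18) = -3 + 8 = 5)
w = 24
D(o) = √(-29 + o)
D(w) + y(S, 219) = √(-29 + 24) + 5 = √(-5) + 5 = I*√5 + 5 = 5 + I*√5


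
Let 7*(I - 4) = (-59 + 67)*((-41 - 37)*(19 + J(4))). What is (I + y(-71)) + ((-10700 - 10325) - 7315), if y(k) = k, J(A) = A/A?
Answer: -211329/7 ≈ -30190.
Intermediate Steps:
J(A) = 1
I = -12452/7 (I = 4 + ((-59 + 67)*((-41 - 37)*(19 + 1)))/7 = 4 + (8*(-78*20))/7 = 4 + (8*(-1560))/7 = 4 + (1/7)*(-12480) = 4 - 12480/7 = -12452/7 ≈ -1778.9)
(I + y(-71)) + ((-10700 - 10325) - 7315) = (-12452/7 - 71) + ((-10700 - 10325) - 7315) = -12949/7 + (-21025 - 7315) = -12949/7 - 28340 = -211329/7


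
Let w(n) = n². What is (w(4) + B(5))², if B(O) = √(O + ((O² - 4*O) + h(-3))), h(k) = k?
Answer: (16 + √7)² ≈ 347.66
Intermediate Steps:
B(O) = √(-3 + O² - 3*O) (B(O) = √(O + ((O² - 4*O) - 3)) = √(O + (-3 + O² - 4*O)) = √(-3 + O² - 3*O))
(w(4) + B(5))² = (4² + √(-3 + 5² - 3*5))² = (16 + √(-3 + 25 - 15))² = (16 + √7)²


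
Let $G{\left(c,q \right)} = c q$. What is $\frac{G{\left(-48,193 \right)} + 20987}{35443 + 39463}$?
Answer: $\frac{11723}{74906} \approx 0.1565$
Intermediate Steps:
$\frac{G{\left(-48,193 \right)} + 20987}{35443 + 39463} = \frac{\left(-48\right) 193 + 20987}{35443 + 39463} = \frac{-9264 + 20987}{74906} = 11723 \cdot \frac{1}{74906} = \frac{11723}{74906}$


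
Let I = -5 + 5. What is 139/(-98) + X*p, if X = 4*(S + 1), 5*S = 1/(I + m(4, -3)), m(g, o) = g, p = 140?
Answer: 57485/98 ≈ 586.58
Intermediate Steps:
I = 0
S = 1/20 (S = 1/(5*(0 + 4)) = (⅕)/4 = (⅕)*(¼) = 1/20 ≈ 0.050000)
X = 21/5 (X = 4*(1/20 + 1) = 4*(21/20) = 21/5 ≈ 4.2000)
139/(-98) + X*p = 139/(-98) + (21/5)*140 = 139*(-1/98) + 588 = -139/98 + 588 = 57485/98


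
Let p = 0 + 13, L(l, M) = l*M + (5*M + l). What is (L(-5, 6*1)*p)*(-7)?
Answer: 455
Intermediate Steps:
L(l, M) = l + 5*M + M*l (L(l, M) = M*l + (l + 5*M) = l + 5*M + M*l)
p = 13
(L(-5, 6*1)*p)*(-7) = ((-5 + 5*(6*1) + (6*1)*(-5))*13)*(-7) = ((-5 + 5*6 + 6*(-5))*13)*(-7) = ((-5 + 30 - 30)*13)*(-7) = -5*13*(-7) = -65*(-7) = 455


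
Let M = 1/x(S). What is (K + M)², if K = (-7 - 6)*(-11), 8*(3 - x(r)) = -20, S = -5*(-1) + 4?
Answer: 2480625/121 ≈ 20501.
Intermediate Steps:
S = 9 (S = 5 + 4 = 9)
x(r) = 11/2 (x(r) = 3 - ⅛*(-20) = 3 + 5/2 = 11/2)
K = 143 (K = -13*(-11) = 143)
M = 2/11 (M = 1/(11/2) = 2/11 ≈ 0.18182)
(K + M)² = (143 + 2/11)² = (1575/11)² = 2480625/121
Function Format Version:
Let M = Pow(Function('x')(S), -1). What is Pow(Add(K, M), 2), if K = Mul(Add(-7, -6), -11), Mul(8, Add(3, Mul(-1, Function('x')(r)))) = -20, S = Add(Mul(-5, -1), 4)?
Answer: Rational(2480625, 121) ≈ 20501.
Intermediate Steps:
S = 9 (S = Add(5, 4) = 9)
Function('x')(r) = Rational(11, 2) (Function('x')(r) = Add(3, Mul(Rational(-1, 8), -20)) = Add(3, Rational(5, 2)) = Rational(11, 2))
K = 143 (K = Mul(-13, -11) = 143)
M = Rational(2, 11) (M = Pow(Rational(11, 2), -1) = Rational(2, 11) ≈ 0.18182)
Pow(Add(K, M), 2) = Pow(Add(143, Rational(2, 11)), 2) = Pow(Rational(1575, 11), 2) = Rational(2480625, 121)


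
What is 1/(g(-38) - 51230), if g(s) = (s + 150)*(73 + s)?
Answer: -1/47310 ≈ -2.1137e-5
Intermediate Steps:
g(s) = (73 + s)*(150 + s) (g(s) = (150 + s)*(73 + s) = (73 + s)*(150 + s))
1/(g(-38) - 51230) = 1/((10950 + (-38)**2 + 223*(-38)) - 51230) = 1/((10950 + 1444 - 8474) - 51230) = 1/(3920 - 51230) = 1/(-47310) = -1/47310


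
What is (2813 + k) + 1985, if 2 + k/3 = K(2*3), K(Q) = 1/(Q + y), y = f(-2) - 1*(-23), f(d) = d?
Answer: 43129/9 ≈ 4792.1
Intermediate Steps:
y = 21 (y = -2 - 1*(-23) = -2 + 23 = 21)
K(Q) = 1/(21 + Q) (K(Q) = 1/(Q + 21) = 1/(21 + Q))
k = -53/9 (k = -6 + 3/(21 + 2*3) = -6 + 3/(21 + 6) = -6 + 3/27 = -6 + 3*(1/27) = -6 + 1/9 = -53/9 ≈ -5.8889)
(2813 + k) + 1985 = (2813 - 53/9) + 1985 = 25264/9 + 1985 = 43129/9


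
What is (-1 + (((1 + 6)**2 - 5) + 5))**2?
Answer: 2304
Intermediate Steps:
(-1 + (((1 + 6)**2 - 5) + 5))**2 = (-1 + ((7**2 - 5) + 5))**2 = (-1 + ((49 - 5) + 5))**2 = (-1 + (44 + 5))**2 = (-1 + 49)**2 = 48**2 = 2304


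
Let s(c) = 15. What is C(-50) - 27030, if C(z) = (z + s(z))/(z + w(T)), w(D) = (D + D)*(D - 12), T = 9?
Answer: -2811085/104 ≈ -27030.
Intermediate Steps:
w(D) = 2*D*(-12 + D) (w(D) = (2*D)*(-12 + D) = 2*D*(-12 + D))
C(z) = (15 + z)/(-54 + z) (C(z) = (z + 15)/(z + 2*9*(-12 + 9)) = (15 + z)/(z + 2*9*(-3)) = (15 + z)/(z - 54) = (15 + z)/(-54 + z))
C(-50) - 27030 = (15 - 50)/(-54 - 50) - 27030 = -35/(-104) - 27030 = -1/104*(-35) - 27030 = 35/104 - 27030 = -2811085/104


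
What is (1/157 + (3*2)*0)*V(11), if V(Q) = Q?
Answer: 11/157 ≈ 0.070064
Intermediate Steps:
(1/157 + (3*2)*0)*V(11) = (1/157 + (3*2)*0)*11 = (1/157 + 6*0)*11 = (1/157 + 0)*11 = (1/157)*11 = 11/157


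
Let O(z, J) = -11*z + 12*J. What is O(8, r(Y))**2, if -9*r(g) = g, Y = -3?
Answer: 7056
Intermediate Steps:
r(g) = -g/9
O(8, r(Y))**2 = (-11*8 + 12*(-1/9*(-3)))**2 = (-88 + 12*(1/3))**2 = (-88 + 4)**2 = (-84)**2 = 7056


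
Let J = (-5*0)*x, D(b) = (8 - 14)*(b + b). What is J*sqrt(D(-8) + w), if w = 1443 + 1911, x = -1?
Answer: 0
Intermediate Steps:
w = 3354
D(b) = -12*b
J = 0 (J = -5*0*(-1) = 0*(-1) = 0)
J*sqrt(D(-8) + w) = 0*sqrt(-12*(-8) + 3354) = 0*sqrt(96 + 3354) = 0*sqrt(3450) = 0*(5*sqrt(138)) = 0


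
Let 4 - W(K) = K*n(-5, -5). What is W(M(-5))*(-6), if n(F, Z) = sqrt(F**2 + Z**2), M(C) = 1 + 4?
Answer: -24 + 150*sqrt(2) ≈ 188.13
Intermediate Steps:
M(C) = 5
W(K) = 4 - 5*K*sqrt(2) (W(K) = 4 - K*sqrt((-5)**2 + (-5)**2) = 4 - K*sqrt(25 + 25) = 4 - K*sqrt(50) = 4 - K*5*sqrt(2) = 4 - 5*K*sqrt(2))
W(M(-5))*(-6) = (4 - 5*5*sqrt(2))*(-6) = (4 - 25*sqrt(2))*(-6) = -24 + 150*sqrt(2)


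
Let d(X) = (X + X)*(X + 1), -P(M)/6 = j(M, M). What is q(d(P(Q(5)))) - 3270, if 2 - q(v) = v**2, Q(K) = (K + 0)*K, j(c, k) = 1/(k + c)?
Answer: -1276579924/390625 ≈ -3268.0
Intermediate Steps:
j(c, k) = 1/(c + k)
Q(K) = K**2 (Q(K) = K*K = K**2)
P(M) = -3/M (P(M) = -6/(M + M) = -6*1/(2*M) = -3/M)
d(X) = 2*X*(1 + X) (d(X) = (2*X)*(1 + X) = 2*X*(1 + X))
q(v) = 2 - v**2
q(d(P(Q(5)))) - 3270 = (2 - (2*(-3/(5**2))*(1 - 3/(5**2)))**2) - 3270 = (2 - (2*(-3/25)*(1 - 3/25))**2) - 3270 = (2 - (2*(-3/25)*(22/25))**2) - 3270 = (2 - (-132/625)**2) - 3270 = (2 - 1*17424/390625) - 3270 = (2 - 17424/390625) - 3270 = 763826/390625 - 3270 = -1276579924/390625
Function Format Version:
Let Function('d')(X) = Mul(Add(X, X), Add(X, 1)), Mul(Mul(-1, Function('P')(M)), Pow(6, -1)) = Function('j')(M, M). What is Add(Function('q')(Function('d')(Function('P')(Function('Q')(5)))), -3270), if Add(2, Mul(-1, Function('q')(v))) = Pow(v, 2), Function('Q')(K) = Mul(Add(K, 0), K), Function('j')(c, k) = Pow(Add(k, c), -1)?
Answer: Rational(-1276579924, 390625) ≈ -3268.0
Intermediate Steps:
Function('j')(c, k) = Pow(Add(c, k), -1)
Function('Q')(K) = Pow(K, 2) (Function('Q')(K) = Mul(K, K) = Pow(K, 2))
Function('P')(M) = Mul(-3, Pow(M, -1)) (Function('P')(M) = Mul(-6, Pow(Add(M, M), -1)) = Mul(-6, Pow(Mul(2, M), -1)) = Mul(-6, Mul(Rational(1, 2), Pow(M, -1))) = Mul(-3, Pow(M, -1)))
Function('d')(X) = Mul(2, X, Add(1, X)) (Function('d')(X) = Mul(Mul(2, X), Add(1, X)) = Mul(2, X, Add(1, X)))
Function('q')(v) = Add(2, Mul(-1, Pow(v, 2)))
Add(Function('q')(Function('d')(Function('P')(Function('Q')(5)))), -3270) = Add(Add(2, Mul(-1, Pow(Mul(2, Mul(-3, Pow(Pow(5, 2), -1)), Add(1, Mul(-3, Pow(Pow(5, 2), -1)))), 2))), -3270) = Add(Add(2, Mul(-1, Pow(Mul(2, Mul(-3, Pow(25, -1)), Add(1, Mul(-3, Pow(25, -1)))), 2))), -3270) = Add(Add(2, Mul(-1, Pow(Mul(2, Mul(-3, Rational(1, 25)), Add(1, Mul(-3, Rational(1, 25)))), 2))), -3270) = Add(Add(2, Mul(-1, Pow(Mul(2, Rational(-3, 25), Add(1, Rational(-3, 25))), 2))), -3270) = Add(Add(2, Mul(-1, Pow(Mul(2, Rational(-3, 25), Rational(22, 25)), 2))), -3270) = Add(Add(2, Mul(-1, Pow(Rational(-132, 625), 2))), -3270) = Add(Add(2, Mul(-1, Rational(17424, 390625))), -3270) = Add(Add(2, Rational(-17424, 390625)), -3270) = Add(Rational(763826, 390625), -3270) = Rational(-1276579924, 390625)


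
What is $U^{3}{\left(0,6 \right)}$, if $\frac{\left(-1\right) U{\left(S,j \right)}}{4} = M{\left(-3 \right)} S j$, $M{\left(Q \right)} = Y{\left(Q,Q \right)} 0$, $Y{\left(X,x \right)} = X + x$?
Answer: $0$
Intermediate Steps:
$M{\left(Q \right)} = 0$ ($M{\left(Q \right)} = \left(Q + Q\right) 0 = 2 Q 0 = 0$)
$U{\left(S,j \right)} = 0$ ($U{\left(S,j \right)} = - 4 \cdot 0 S j = - 4 \cdot 0 j = \left(-4\right) 0 = 0$)
$U^{3}{\left(0,6 \right)} = 0^{3} = 0$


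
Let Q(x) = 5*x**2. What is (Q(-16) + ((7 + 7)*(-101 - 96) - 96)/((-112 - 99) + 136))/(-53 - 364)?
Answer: -98854/31275 ≈ -3.1608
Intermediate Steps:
(Q(-16) + ((7 + 7)*(-101 - 96) - 96)/((-112 - 99) + 136))/(-53 - 364) = (5*(-16)**2 + ((7 + 7)*(-101 - 96) - 96)/((-112 - 99) + 136))/(-53 - 364) = (5*256 + (14*(-197) - 96)/(-211 + 136))/(-417) = (1280 + (-2758 - 96)/(-75))*(-1/417) = (1280 - 2854*(-1/75))*(-1/417) = (1280 + 2854/75)*(-1/417) = (98854/75)*(-1/417) = -98854/31275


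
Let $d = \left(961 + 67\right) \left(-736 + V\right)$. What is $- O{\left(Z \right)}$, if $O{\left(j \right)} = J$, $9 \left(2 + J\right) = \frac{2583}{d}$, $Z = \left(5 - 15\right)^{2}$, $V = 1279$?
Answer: $\frac{1116121}{558204} \approx 1.9995$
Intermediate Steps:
$d = 558204$ ($d = \left(961 + 67\right) \left(-736 + 1279\right) = 1028 \cdot 543 = 558204$)
$Z = 100$ ($Z = \left(-10\right)^{2} = 100$)
$J = - \frac{1116121}{558204}$ ($J = -2 + \frac{2583 \cdot \frac{1}{558204}}{9} = -2 + \frac{1}{9} \cdot \frac{861}{186068} = -2 + \frac{287}{558204} = - \frac{1116121}{558204} \approx -1.9995$)
$O{\left(j \right)} = - \frac{1116121}{558204}$
$- O{\left(Z \right)} = \left(-1\right) \left(- \frac{1116121}{558204}\right) = \frac{1116121}{558204}$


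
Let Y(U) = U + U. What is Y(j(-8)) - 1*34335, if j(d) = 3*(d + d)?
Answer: -34431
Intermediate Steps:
j(d) = 6*d (j(d) = 3*(2*d) = 6*d)
Y(U) = 2*U
Y(j(-8)) - 1*34335 = 2*(6*(-8)) - 1*34335 = 2*(-48) - 34335 = -96 - 34335 = -34431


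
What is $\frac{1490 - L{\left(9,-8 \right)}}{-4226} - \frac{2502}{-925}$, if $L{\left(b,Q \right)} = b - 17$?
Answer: $\frac{4593901}{1954525} \approx 2.3504$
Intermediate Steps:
$L{\left(b,Q \right)} = -17 + b$
$\frac{1490 - L{\left(9,-8 \right)}}{-4226} - \frac{2502}{-925} = \frac{1490 - \left(-17 + 9\right)}{-4226} - \frac{2502}{-925} = \left(1490 - -8\right) \left(- \frac{1}{4226}\right) - - \frac{2502}{925} = \left(1490 + 8\right) \left(- \frac{1}{4226}\right) + \frac{2502}{925} = 1498 \left(- \frac{1}{4226}\right) + \frac{2502}{925} = - \frac{749}{2113} + \frac{2502}{925} = \frac{4593901}{1954525}$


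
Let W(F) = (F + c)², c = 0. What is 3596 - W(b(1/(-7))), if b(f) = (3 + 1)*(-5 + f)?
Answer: 155468/49 ≈ 3172.8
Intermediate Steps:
b(f) = -20 + 4*f (b(f) = 4*(-5 + f) = -20 + 4*f)
W(F) = F² (W(F) = (F + 0)² = F²)
3596 - W(b(1/(-7))) = 3596 - (-20 + 4/(-7))² = 3596 - (-20 + 4*(-⅐))² = 3596 - (-20 - 4/7)² = 3596 - (-144/7)² = 3596 - 1*20736/49 = 3596 - 20736/49 = 155468/49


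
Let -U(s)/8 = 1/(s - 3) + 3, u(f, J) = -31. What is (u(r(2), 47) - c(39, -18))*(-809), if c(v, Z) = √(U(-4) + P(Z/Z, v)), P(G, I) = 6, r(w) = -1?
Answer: 25079 + 809*I*√826/7 ≈ 25079.0 + 3321.5*I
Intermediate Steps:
U(s) = -24 - 8/(-3 + s) (U(s) = -8*(1/(s - 3) + 3) = -8*(1/(-3 + s) + 3) = -8*(3 + 1/(-3 + s)) = -24 - 8/(-3 + s))
c(v, Z) = I*√826/7 (c(v, Z) = √(8*(8 - 3*(-4))/(-3 - 4) + 6) = √(8*(8 + 12)/(-7) + 6) = √(8*(-⅐)*20 + 6) = √(-160/7 + 6) = √(-118/7) = I*√826/7)
(u(r(2), 47) - c(39, -18))*(-809) = (-31 - I*√826/7)*(-809) = 25079 + 809*I*√826/7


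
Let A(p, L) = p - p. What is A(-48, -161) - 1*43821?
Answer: -43821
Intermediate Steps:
A(p, L) = 0
A(-48, -161) - 1*43821 = 0 - 1*43821 = 0 - 43821 = -43821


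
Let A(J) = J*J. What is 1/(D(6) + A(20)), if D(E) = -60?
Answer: 1/340 ≈ 0.0029412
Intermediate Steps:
A(J) = J²
1/(D(6) + A(20)) = 1/(-60 + 20²) = 1/(-60 + 400) = 1/340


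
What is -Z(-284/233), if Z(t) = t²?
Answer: -80656/54289 ≈ -1.4857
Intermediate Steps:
-Z(-284/233) = -(-284/233)² = -1*80656/54289 = -80656/54289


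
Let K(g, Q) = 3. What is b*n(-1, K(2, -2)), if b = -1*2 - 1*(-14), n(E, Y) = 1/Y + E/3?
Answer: 0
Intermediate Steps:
n(E, Y) = 1/Y + E/3 (n(E, Y) = 1/Y + E*(⅓) = 1/Y + E/3)
b = 12 (b = -2 + 14 = 12)
b*n(-1, K(2, -2)) = 12*(1/3 + (⅓)*(-1)) = 12*(⅓ - ⅓) = 12*0 = 0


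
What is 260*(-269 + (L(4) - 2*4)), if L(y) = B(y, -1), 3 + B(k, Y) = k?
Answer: -71760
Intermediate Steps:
B(k, Y) = -3 + k
L(y) = -3 + y
260*(-269 + (L(4) - 2*4)) = 260*(-269 + ((-3 + 4) - 2*4)) = 260*(-269 + (1 - 8)) = 260*(-269 - 7) = 260*(-276) = -71760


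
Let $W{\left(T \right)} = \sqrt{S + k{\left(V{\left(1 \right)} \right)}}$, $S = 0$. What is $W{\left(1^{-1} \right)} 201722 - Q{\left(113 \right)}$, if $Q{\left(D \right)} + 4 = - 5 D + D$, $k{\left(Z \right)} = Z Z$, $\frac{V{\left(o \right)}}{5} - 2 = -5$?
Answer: $3026286$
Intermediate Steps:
$V{\left(o \right)} = -15$ ($V{\left(o \right)} = 10 + 5 \left(-5\right) = 10 - 25 = -15$)
$k{\left(Z \right)} = Z^{2}$
$W{\left(T \right)} = 15$ ($W{\left(T \right)} = \sqrt{0 + \left(-15\right)^{2}} = \sqrt{0 + 225} = \sqrt{225} = 15$)
$Q{\left(D \right)} = -4 - 4 D$ ($Q{\left(D \right)} = -4 + \left(- 5 D + D\right) = -4 - 4 D$)
$W{\left(1^{-1} \right)} 201722 - Q{\left(113 \right)} = 15 \cdot 201722 - \left(-4 - 452\right) = 3025830 - \left(-4 - 452\right) = 3025830 - -456 = 3025830 + 456 = 3026286$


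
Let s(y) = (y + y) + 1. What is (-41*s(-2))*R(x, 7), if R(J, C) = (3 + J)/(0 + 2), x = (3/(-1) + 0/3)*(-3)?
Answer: 738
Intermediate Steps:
x = 9 (x = (3*(-1) + 0*(⅓))*(-3) = (-3 + 0)*(-3) = -3*(-3) = 9)
R(J, C) = 3/2 + J/2 (R(J, C) = (3 + J)/2 = (3 + J)*(½) = 3/2 + J/2)
s(y) = 1 + 2*y (s(y) = 2*y + 1 = 1 + 2*y)
(-41*s(-2))*R(x, 7) = (-41*(1 + 2*(-2)))*(3/2 + (½)*9) = (-41*(1 - 4))*(3/2 + 9/2) = -41*(-3)*6 = 123*6 = 738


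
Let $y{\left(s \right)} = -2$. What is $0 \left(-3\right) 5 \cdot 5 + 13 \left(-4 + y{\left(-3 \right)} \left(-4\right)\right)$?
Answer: $52$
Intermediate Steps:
$0 \left(-3\right) 5 \cdot 5 + 13 \left(-4 + y{\left(-3 \right)} \left(-4\right)\right) = 0 \left(-3\right) 5 \cdot 5 + 13 \left(-4 - -8\right) = 0 \cdot 5 \cdot 5 + 13 \left(-4 + 8\right) = 0 \cdot 5 + 13 \cdot 4 = 0 + 52 = 52$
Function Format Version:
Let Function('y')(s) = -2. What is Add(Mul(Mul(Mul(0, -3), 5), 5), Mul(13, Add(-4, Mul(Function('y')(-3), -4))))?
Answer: 52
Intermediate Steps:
Add(Mul(Mul(Mul(0, -3), 5), 5), Mul(13, Add(-4, Mul(Function('y')(-3), -4)))) = Add(Mul(Mul(Mul(0, -3), 5), 5), Mul(13, Add(-4, Mul(-2, -4)))) = Add(Mul(Mul(0, 5), 5), Mul(13, Add(-4, 8))) = Add(Mul(0, 5), Mul(13, 4)) = Add(0, 52) = 52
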